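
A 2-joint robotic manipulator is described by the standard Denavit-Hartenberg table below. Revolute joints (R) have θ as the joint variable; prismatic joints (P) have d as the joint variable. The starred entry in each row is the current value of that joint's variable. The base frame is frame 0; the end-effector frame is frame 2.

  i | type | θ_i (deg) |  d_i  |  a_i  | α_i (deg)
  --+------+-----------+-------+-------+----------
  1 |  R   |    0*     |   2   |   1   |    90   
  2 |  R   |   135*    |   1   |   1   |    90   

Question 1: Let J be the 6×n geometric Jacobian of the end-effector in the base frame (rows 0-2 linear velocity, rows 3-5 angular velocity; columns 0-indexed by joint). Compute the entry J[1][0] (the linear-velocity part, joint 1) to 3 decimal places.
axis z_0 = ẑ; lever o_n−o_0 = (0.2929,-1.0000,2.7071)
cross product → J_v[:, 0] = (1.0000,0.2929,-0.0000)
J_ω[:, 0] = z_0
entry J[1][0] = 0.2929

0.293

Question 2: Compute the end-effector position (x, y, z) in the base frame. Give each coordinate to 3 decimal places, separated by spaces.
0.293 -1.000 2.707

after link 1: o_1 = (1.0000, 0.0000, 2.0000)
after link 2: o_2 = (0.2929, -1.0000, 2.7071)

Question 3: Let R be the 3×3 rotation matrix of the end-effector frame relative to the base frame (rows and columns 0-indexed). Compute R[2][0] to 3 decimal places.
End-effector x-axis (col 0 of R) = (-0.7071,0.0000,0.7071)
R[2][0] = 0.7071

0.707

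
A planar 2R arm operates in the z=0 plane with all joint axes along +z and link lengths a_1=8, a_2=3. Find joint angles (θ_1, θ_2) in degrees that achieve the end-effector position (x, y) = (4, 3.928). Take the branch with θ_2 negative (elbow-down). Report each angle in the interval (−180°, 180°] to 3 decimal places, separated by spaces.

cos θ_2 = (31.4292−8²−3²)/(2·8·3) = -0.8661; θ_2 = -150.0038° (elbow-down)
β = atan2(3.9280,4.0000) = 44.4797°; ψ = atan2(-1.4998,5.4018) = -15.5174°
θ_1 = β − ψ = 59.9971°

59.997 -150.004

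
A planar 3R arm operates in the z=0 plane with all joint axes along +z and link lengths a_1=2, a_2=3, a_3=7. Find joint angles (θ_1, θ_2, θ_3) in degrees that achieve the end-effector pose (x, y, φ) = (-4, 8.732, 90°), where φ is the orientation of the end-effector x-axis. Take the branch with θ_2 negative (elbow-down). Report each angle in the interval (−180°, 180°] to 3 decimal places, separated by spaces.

wrist centre = target − a_3·(cos φ, sin φ) = (-4.0000, 1.7320)
cos θ_2 = (18.9998−2²−3²)/(2·2·3) = 0.5000; θ_2 = -60.0010° (elbow-down)
β = atan2(1.7320,-4.0000) = 156.5874°; ψ = atan2(-2.5981,3.5000) = -36.5874°
θ_1 = β − ψ = 193.1748°
θ_3 = φ − θ_1 − θ_2 = -43.1738° (wrapped to (-180°,180°])

-166.825 -60.001 -43.174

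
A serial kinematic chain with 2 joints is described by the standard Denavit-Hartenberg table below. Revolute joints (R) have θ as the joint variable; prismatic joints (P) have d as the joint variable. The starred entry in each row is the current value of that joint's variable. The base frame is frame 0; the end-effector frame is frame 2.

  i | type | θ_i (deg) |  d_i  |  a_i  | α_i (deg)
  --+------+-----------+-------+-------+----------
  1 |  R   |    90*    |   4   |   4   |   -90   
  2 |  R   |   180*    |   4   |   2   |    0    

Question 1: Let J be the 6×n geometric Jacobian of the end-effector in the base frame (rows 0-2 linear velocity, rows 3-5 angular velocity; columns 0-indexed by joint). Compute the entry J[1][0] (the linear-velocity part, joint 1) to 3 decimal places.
axis z_0 = ẑ; lever o_n−o_0 = (-4.0000,2.0000,4.0000)
cross product → J_v[:, 0] = (-2.0000,-4.0000,0.0000)
J_ω[:, 0] = z_0
entry J[1][0] = -4.0000

-4.000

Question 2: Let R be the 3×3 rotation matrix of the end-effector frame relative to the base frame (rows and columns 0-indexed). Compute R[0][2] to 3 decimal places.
End-effector z-axis (col 2 of R) = (-1.0000,0.0000,0.0000)
R[0][2] = -1.0000

-1.000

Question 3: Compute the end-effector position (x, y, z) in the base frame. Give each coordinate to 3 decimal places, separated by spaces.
-4.000 2.000 4.000

after link 1: o_1 = (0.0000, 4.0000, 4.0000)
after link 2: o_2 = (-4.0000, 2.0000, 4.0000)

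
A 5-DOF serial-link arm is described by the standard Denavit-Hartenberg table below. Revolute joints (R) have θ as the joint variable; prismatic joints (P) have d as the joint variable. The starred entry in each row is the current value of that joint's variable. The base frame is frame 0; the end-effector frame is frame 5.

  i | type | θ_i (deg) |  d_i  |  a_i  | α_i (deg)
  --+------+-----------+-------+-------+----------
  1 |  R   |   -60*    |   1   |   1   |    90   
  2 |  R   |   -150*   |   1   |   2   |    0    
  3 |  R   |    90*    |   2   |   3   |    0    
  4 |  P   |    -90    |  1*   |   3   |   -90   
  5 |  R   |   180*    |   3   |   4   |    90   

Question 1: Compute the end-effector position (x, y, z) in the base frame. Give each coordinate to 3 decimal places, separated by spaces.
after link 1: o_1 = (0.5000, -0.8660, 1.0000)
after link 2: o_2 = (-1.2321, 0.1340, 0.0000)
after link 3: o_3 = (-2.2141, -2.1651, -2.5981)
after link 4: o_4 = (-4.3792, -0.4151, -4.0981)
after link 5: o_5 = (-1.8971, -4.7141, -4.6962)

-1.897 -4.714 -4.696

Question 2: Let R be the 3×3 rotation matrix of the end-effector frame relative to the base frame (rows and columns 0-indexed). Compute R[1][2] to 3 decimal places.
0.500

End-effector z-axis (col 2 of R) = (0.8660,0.5000,-0.0000)
R[1][2] = 0.5000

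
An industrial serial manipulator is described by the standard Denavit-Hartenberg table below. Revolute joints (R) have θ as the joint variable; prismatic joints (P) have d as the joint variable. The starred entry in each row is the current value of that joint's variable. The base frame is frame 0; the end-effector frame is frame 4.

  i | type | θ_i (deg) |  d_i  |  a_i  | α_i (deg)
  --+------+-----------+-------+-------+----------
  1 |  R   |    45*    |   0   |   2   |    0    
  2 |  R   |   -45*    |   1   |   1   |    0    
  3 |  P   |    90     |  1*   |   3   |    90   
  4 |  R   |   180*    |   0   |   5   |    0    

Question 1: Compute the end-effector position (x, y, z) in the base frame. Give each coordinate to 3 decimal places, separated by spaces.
2.414 -0.586 2.000

after link 1: o_1 = (1.4142, 1.4142, 0.0000)
after link 2: o_2 = (2.4142, 1.4142, 1.0000)
after link 3: o_3 = (2.4142, 4.4142, 2.0000)
after link 4: o_4 = (2.4142, -0.5858, 2.0000)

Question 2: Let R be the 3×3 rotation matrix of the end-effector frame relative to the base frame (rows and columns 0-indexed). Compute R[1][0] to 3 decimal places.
-1.000

End-effector x-axis (col 0 of R) = (-0.0000,-1.0000,0.0000)
R[1][0] = -1.0000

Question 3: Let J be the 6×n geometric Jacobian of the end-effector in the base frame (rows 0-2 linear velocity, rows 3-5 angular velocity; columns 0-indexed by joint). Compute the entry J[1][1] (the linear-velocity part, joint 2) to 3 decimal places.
axis z_1 = (0.0000,0.0000,1.0000); lever o_n−o_1 = (1.0000,-2.0000,2.0000)
cross product → J_v[:, 1] = (2.0000,1.0000,-0.0000)
J_ω[:, 1] = z_1
entry J[1][1] = 1.0000

1.000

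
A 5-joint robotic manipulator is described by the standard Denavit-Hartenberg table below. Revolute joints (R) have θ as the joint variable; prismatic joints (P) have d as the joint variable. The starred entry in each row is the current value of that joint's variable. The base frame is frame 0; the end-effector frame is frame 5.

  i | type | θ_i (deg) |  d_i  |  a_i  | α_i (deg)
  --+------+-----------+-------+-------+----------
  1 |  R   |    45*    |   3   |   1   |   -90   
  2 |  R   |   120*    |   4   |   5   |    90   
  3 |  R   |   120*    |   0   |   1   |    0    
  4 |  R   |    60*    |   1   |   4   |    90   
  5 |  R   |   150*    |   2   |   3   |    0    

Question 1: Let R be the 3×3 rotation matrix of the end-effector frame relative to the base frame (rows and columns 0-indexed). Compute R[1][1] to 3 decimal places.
-0.707

End-effector y-axis (col 1 of R) = (-0.7071,-0.7071,-0.0000)
R[1][1] = -0.7071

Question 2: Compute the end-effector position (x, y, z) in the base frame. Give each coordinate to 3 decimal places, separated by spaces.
-3.712 5.998 -0.933

after link 1: o_1 = (0.7071, 0.7071, 3.0000)
after link 2: o_2 = (-3.8891, 1.7678, -1.3301)
after link 3: o_3 = (-4.3247, 2.5569, -0.8971)
after link 4: o_4 = (-2.2981, 4.5835, 2.0670)
after link 5: o_5 = (-3.7123, 5.9977, -0.9330)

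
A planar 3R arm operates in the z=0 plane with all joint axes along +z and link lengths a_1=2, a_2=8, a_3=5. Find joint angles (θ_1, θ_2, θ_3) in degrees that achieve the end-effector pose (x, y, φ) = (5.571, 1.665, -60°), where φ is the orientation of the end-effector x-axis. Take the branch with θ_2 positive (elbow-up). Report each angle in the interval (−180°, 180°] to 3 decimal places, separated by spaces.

wrist centre = target − a_3·(cos φ, sin φ) = (3.0710, 5.9951)
cos θ_2 = (45.3726−2²−8²)/(2·2·8) = -0.7071; θ_2 = 135.0000° (elbow-up)
β = atan2(5.9951,3.0710) = 62.8762°; ψ = atan2(5.6569,-3.6569) = 122.8805°
θ_1 = β − ψ = -60.0043°
θ_3 = φ − θ_1 − θ_2 = -134.9957° (wrapped to (-180°,180°])

-60.004 135.000 -134.996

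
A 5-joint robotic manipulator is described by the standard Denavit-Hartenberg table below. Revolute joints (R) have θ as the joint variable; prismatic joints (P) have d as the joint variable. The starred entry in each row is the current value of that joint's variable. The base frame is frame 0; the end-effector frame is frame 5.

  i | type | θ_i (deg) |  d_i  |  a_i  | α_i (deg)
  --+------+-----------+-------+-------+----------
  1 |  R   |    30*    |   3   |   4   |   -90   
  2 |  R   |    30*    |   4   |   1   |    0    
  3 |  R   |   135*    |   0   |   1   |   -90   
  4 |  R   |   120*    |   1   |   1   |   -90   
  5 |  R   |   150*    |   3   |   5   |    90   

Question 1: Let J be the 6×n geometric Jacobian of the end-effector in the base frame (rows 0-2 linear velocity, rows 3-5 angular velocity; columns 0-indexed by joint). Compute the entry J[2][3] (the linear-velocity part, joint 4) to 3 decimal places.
-1.135

axis z_3 = (-0.2241,-0.1294,0.9659); lever o_n−o_3 = (-1.0753,4.4414,-1.2074)
cross product → J_v[:, 3] = (-4.1338,-1.3093,-1.1347)
J_ω[:, 3] = z_3
entry J[2][3] = -1.1347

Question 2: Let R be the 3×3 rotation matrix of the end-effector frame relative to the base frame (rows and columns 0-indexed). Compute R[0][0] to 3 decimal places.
End-effector x-axis (col 0 of R) = (-0.6252,0.5051,-0.5950)
R[0][0] = -0.6252

-0.625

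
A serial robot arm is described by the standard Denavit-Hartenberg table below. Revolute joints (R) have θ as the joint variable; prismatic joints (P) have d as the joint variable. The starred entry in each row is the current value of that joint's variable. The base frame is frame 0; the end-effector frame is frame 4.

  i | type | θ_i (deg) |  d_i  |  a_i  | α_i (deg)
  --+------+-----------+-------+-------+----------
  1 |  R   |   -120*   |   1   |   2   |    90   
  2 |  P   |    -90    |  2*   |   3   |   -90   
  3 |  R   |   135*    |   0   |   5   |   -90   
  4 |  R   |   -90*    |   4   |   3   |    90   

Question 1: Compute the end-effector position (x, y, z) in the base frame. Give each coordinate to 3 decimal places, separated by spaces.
after link 1: o_1 = (-1.0000, -1.7321, 1.0000)
after link 2: o_2 = (-2.7321, -0.7321, -2.0000)
after link 3: o_3 = (0.3298, -2.4998, 1.5355)
after link 4: o_4 = (-3.6197, -3.6837, 4.3640)

-3.620 -3.684 4.364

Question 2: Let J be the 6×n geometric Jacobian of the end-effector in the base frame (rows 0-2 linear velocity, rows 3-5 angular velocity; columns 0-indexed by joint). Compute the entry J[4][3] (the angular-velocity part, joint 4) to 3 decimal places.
axis z_3 = (-0.6124,0.3536,0.7071); lever o_n−o_3 = (-3.9495,-1.1839,2.8284)
cross product → J_v[:, 3] = (1.8371,-1.0607,2.1213)
J_ω[:, 3] = z_3
entry J[4][3] = 0.3536

0.354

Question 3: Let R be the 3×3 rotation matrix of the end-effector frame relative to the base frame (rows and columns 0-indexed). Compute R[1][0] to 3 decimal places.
-0.866

End-effector x-axis (col 0 of R) = (-0.5000,-0.8660,0.0000)
R[1][0] = -0.8660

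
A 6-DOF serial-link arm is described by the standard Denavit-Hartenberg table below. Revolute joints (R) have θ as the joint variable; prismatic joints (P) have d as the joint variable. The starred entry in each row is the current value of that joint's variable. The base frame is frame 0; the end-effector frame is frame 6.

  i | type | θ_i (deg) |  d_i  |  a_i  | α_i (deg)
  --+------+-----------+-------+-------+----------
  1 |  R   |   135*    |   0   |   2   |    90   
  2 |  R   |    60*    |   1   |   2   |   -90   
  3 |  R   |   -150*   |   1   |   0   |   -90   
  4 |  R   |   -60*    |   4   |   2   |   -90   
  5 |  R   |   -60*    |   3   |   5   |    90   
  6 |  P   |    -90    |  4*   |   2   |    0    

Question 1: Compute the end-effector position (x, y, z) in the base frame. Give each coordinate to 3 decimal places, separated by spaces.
4.854 10.190 5.866

after link 1: o_1 = (-1.4142, 1.4142, 0.0000)
after link 2: o_2 = (-1.4142, 2.8284, 1.7321)
after link 3: o_3 = (-0.8018, 2.2161, 2.2321)
after link 4: o_4 = (2.6609, 4.3594, 4.0801)
after link 5: o_5 = (7.4931, 7.5515, 3.4016)
after link 6: o_6 = (4.8542, 10.1904, 5.8657)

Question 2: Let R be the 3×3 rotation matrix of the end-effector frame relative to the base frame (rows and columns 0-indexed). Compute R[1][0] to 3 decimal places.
-0.347

End-effector x-axis (col 0 of R) = (-0.2652,-0.3472,0.8995)
R[1][0] = -0.3472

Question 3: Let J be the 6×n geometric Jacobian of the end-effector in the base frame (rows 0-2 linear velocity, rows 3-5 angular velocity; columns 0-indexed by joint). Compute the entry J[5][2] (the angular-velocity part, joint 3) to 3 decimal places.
axis z_2 = (0.6124,-0.6124,0.5000); lever o_n−o_2 = (6.2684,7.3620,4.1337)
cross product → J_v[:, 2] = (-6.2123,0.6029,8.3469)
J_ω[:, 2] = z_2
entry J[5][2] = 0.5000

0.500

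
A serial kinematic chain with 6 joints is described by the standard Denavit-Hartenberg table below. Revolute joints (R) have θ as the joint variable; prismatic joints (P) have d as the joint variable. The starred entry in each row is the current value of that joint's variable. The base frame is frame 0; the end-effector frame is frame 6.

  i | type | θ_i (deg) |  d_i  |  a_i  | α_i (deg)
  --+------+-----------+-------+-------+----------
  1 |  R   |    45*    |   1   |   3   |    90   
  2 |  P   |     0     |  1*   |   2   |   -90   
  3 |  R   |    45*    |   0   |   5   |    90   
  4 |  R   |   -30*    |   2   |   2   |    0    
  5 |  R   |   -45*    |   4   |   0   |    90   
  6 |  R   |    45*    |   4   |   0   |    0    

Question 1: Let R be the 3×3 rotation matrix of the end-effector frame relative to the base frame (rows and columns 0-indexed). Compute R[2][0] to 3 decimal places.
-0.683

End-effector x-axis (col 0 of R) = (0.7071,0.1830,-0.6830)
R[2][0] = -0.6830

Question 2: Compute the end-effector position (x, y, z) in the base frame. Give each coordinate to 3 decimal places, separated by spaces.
after link 1: o_1 = (2.1213, 2.1213, 1.0000)
after link 2: o_2 = (4.2426, 2.8284, 1.0000)
after link 3: o_3 = (4.2426, 7.8284, 1.0000)
after link 4: o_4 = (6.2426, 9.5605, 0.0000)
after link 5: o_5 = (10.2426, 9.5605, 0.0000)
after link 6: o_6 = (10.2426, 5.6968, -1.0353)

10.243 5.697 -1.035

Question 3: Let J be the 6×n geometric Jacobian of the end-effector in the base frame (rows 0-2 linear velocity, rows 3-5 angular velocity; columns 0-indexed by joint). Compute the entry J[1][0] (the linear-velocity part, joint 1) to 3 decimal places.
10.243

axis z_0 = ẑ; lever o_n−o_0 = (10.2426,5.6968,-1.0353)
cross product → J_v[:, 0] = (-5.6968,10.2426,0.0000)
J_ω[:, 0] = z_0
entry J[1][0] = 10.2426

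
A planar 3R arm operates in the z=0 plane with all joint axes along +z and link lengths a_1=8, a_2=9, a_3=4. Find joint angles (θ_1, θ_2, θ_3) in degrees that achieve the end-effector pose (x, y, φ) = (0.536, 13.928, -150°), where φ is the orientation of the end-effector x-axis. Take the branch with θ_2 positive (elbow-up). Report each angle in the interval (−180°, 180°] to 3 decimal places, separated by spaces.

wrist centre = target − a_3·(cos φ, sin φ) = (4.0001, 15.9280)
cos θ_2 = (269.7020−8²−9²)/(2·8·9) = 0.8660; θ_2 = 30.0045° (elbow-up)
β = atan2(15.9280,4.0001) = 75.9025°; ψ = atan2(4.5006,15.7939) = 15.9054°
θ_1 = β − ψ = 59.9971°
θ_3 = φ − θ_1 − θ_2 = 119.9984° (wrapped to (-180°,180°])

59.997 30.005 119.998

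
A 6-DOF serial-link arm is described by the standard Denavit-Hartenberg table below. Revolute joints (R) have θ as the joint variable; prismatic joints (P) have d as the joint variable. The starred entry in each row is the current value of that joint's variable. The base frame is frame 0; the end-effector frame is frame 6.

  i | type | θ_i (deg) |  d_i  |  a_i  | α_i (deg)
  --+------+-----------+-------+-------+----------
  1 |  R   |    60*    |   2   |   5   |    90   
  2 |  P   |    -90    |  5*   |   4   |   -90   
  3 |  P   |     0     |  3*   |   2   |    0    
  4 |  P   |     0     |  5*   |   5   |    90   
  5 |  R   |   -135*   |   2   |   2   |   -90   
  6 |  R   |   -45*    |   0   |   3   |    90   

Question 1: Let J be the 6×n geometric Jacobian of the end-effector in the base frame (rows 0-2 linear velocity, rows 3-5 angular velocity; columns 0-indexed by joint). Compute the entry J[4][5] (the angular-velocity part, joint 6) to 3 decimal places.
-0.612

axis z_5 = (-0.3536,-0.6124,-0.7071); lever o_n−o_5 = (1.0871,-2.3597,1.5000)
cross product → J_v[:, 5] = (-2.5871,-0.2384,1.5000)
J_ω[:, 5] = z_5
entry J[4][5] = -0.6124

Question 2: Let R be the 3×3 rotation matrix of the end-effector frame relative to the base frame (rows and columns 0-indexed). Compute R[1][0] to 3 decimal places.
-0.787

End-effector x-axis (col 0 of R) = (0.3624,-0.7866,0.5000)
R[1][0] = -0.7866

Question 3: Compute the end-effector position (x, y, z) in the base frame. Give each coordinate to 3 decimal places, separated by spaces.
after link 1: o_1 = (2.5000, 4.3301, 2.0000)
after link 2: o_2 = (6.8301, 1.8301, -2.0000)
after link 3: o_3 = (8.3301, 4.4282, -4.0000)
after link 4: o_4 = (10.8301, 8.7583, -9.0000)
after link 5: o_5 = (11.8551, 6.5336, -7.5858)
after link 6: o_6 = (12.9422, 4.1739, -6.0858)

12.942 4.174 -6.086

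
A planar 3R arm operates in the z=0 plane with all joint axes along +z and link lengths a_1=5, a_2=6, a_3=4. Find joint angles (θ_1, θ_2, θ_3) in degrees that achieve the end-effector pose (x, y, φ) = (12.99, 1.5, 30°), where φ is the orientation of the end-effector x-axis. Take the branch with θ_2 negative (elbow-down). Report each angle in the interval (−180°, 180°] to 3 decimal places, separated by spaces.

wrist centre = target − a_3·(cos φ, sin φ) = (9.5259, -0.5000)
cos θ_2 = (90.9927−5²−6²)/(2·5·6) = 0.4999; θ_2 = -60.0080° (elbow-down)
β = atan2(-0.5000,9.5259) = -3.0046°; ψ = atan2(-5.1966,7.9993) = -33.0090°
θ_1 = β − ψ = 30.0044°
θ_3 = φ − θ_1 − θ_2 = 60.0036° (wrapped to (-180°,180°])

30.004 -60.008 60.004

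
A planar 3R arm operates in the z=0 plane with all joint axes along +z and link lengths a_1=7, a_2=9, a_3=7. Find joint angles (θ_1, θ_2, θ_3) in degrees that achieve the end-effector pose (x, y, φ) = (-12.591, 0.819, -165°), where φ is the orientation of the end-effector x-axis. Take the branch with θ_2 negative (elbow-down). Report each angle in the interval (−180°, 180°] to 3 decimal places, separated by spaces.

wrist centre = target − a_3·(cos φ, sin φ) = (-5.8295, 2.6307)
cos θ_2 = (40.9041−7²−9²)/(2·7·9) = -0.7071; θ_2 = -135.0003° (elbow-down)
β = atan2(2.6307,-5.8295) = 155.7114°; ψ = atan2(-6.3639,0.6360) = -84.2929°
θ_1 = β − ψ = 240.0043°
θ_3 = φ − θ_1 − θ_2 = 89.9960° (wrapped to (-180°,180°])

-119.996 -135.000 89.996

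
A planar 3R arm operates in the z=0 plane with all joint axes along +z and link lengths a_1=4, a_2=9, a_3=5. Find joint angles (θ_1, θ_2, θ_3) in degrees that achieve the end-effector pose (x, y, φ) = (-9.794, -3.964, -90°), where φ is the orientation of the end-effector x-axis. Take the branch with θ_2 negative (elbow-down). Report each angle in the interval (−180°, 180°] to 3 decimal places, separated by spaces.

-119.998 -90.003 120.001

wrist centre = target − a_3·(cos φ, sin φ) = (-9.7940, 1.0360)
cos θ_2 = (96.9957−4²−9²)/(2·4·9) = -0.0001; θ_2 = -90.0034° (elbow-down)
β = atan2(1.0360,-9.7940) = 173.9618°; ψ = atan2(-9.0000,3.9995) = -66.0403°
θ_1 = β − ψ = 240.0021°
θ_3 = φ − θ_1 − θ_2 = 120.0013° (wrapped to (-180°,180°])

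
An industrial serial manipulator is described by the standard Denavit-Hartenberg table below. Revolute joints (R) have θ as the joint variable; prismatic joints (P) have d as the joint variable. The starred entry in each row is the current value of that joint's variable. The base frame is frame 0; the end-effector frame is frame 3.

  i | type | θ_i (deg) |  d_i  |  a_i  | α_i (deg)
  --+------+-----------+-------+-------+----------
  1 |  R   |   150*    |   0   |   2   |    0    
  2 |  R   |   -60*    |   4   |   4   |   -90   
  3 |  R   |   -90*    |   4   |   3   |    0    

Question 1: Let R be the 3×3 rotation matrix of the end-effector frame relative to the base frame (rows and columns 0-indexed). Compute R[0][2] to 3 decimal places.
-1.000

End-effector z-axis (col 2 of R) = (-1.0000,-0.0000,0.0000)
R[0][2] = -1.0000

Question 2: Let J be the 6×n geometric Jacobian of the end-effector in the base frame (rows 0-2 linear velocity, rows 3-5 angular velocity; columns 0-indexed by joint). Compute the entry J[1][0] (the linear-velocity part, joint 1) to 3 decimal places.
axis z_0 = ẑ; lever o_n−o_0 = (-5.7321,5.0000,7.0000)
cross product → J_v[:, 0] = (-5.0000,-5.7321,0.0000)
J_ω[:, 0] = z_0
entry J[1][0] = -5.7321

-5.732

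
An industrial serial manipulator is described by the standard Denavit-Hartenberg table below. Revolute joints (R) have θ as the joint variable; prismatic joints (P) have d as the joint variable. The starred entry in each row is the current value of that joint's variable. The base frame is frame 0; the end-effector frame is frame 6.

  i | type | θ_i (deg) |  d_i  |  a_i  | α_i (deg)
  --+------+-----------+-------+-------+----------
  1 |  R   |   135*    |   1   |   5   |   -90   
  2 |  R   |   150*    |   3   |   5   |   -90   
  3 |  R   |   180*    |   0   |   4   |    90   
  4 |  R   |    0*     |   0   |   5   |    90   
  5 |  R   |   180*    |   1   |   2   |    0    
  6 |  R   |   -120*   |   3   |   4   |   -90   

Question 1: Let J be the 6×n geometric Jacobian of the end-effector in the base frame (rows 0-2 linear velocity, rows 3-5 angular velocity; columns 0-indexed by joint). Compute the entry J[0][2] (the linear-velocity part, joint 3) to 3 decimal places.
axis z_2 = (0.3536,-0.3536,0.8660); lever o_n−o_2 = (-4.4761,9.3751,1.0359)
cross product → J_v[:, 2] = (-8.4853,-4.2426,1.7321)
J_ω[:, 2] = z_2
entry J[0][2] = -8.4853

-8.485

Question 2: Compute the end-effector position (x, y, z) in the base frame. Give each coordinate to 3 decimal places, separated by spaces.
-7.071 7.727 -0.464

after link 1: o_1 = (-3.5355, 3.5355, 1.0000)
after link 2: o_2 = (-2.5950, -1.6476, -1.5000)
after link 3: o_3 = (-5.0445, 0.8018, 0.5000)
after link 4: o_4 = (-8.1063, 3.8637, 3.0000)
after link 5: o_5 = (-7.2352, 2.9925, 1.1340)
after link 6: o_6 = (-7.0711, 7.7274, -0.4641)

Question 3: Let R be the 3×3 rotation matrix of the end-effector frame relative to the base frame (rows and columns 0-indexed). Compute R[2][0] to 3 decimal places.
0.250

End-effector x-axis (col 0 of R) = (0.3062,0.9186,0.2500)
R[2][0] = 0.2500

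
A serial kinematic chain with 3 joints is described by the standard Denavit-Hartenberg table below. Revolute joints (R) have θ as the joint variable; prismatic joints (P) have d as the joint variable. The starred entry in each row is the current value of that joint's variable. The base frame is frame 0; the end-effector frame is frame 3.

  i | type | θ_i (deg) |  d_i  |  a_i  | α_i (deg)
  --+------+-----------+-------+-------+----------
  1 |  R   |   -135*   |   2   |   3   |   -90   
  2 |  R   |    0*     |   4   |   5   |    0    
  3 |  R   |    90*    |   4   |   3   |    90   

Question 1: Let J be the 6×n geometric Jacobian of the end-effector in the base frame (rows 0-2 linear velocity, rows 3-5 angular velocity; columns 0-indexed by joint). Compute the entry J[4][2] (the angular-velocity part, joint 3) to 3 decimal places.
axis z_2 = (0.7071,-0.7071,0.0000); lever o_n−o_2 = (2.8284,-2.8284,-3.0000)
cross product → J_v[:, 2] = (2.1213,2.1213,0.0000)
J_ω[:, 2] = z_2
entry J[4][2] = -0.7071

-0.707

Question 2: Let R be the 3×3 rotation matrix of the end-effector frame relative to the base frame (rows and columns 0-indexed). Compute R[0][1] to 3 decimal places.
0.707

End-effector y-axis (col 1 of R) = (0.7071,-0.7071,0.0000)
R[0][1] = 0.7071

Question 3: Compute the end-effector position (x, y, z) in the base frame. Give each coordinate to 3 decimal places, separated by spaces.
0.000 -11.314 -1.000

after link 1: o_1 = (-2.1213, -2.1213, 2.0000)
after link 2: o_2 = (-2.8284, -8.4853, 2.0000)
after link 3: o_3 = (0.0000, -11.3137, -1.0000)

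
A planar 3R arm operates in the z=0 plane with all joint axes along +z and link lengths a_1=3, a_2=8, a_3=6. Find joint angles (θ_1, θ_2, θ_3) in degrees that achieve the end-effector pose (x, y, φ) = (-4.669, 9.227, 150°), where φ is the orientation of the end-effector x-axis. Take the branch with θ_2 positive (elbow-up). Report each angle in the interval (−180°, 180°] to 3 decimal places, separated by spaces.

-30.008 135.009 44.999

wrist centre = target − a_3·(cos φ, sin φ) = (0.5272, 6.2270)
cos θ_2 = (39.0534−3²−8²)/(2·3·8) = -0.7072; θ_2 = 135.0092° (elbow-up)
β = atan2(6.2270,0.5272) = 85.1611°; ψ = atan2(5.6559,-2.6578) = 115.1691°
θ_1 = β − ψ = -30.0080°
θ_3 = φ − θ_1 − θ_2 = 44.9988° (wrapped to (-180°,180°])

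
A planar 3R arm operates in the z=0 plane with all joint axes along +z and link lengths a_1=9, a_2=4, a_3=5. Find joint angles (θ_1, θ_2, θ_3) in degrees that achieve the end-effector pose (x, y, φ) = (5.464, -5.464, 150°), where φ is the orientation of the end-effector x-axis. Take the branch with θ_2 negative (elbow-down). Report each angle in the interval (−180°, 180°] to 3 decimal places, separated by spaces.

-29.998 -30.006 -149.996

wrist centre = target − a_3·(cos φ, sin φ) = (9.7941, -7.9640)
cos θ_2 = (159.3502−9²−4²)/(2·9·4) = 0.8660; θ_2 = -30.0057° (elbow-down)
β = atan2(-7.9640,9.7941) = -39.1160°; ψ = atan2(-2.0003,12.4639) = -9.1177°
θ_1 = β − ψ = -29.9982°
θ_3 = φ − θ_1 − θ_2 = -149.9960° (wrapped to (-180°,180°])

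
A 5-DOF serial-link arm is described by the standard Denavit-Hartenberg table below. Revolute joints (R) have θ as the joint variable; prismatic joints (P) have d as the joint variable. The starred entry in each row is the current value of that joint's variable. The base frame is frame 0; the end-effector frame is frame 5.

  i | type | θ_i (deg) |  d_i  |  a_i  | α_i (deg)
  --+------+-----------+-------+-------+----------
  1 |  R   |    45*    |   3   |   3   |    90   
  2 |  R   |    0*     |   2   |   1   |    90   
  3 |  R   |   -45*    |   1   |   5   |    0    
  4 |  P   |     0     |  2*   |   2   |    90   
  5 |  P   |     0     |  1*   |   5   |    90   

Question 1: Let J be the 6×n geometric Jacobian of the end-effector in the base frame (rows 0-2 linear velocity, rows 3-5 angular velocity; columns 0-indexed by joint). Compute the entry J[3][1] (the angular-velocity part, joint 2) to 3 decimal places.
axis z_1 = (0.7071,-0.7071,0.0000); lever o_n−o_1 = (1.1213,11.2929,-3.0000)
cross product → J_v[:, 1] = (2.1213,2.1213,8.7782)
J_ω[:, 1] = z_1
entry J[3][1] = 0.7071

0.707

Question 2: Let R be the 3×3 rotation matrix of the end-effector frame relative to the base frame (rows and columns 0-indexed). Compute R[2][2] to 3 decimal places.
End-effector z-axis (col 2 of R) = (-0.0000,0.0000,1.0000)
R[2][2] = 1.0000

1.000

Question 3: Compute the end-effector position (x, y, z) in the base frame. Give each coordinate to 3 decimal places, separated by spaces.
after link 1: o_1 = (2.1213, 2.1213, 3.0000)
after link 2: o_2 = (4.2426, 1.4142, 3.0000)
after link 3: o_3 = (4.2426, 6.4142, 2.0000)
after link 4: o_4 = (4.2426, 8.4142, -0.0000)
after link 5: o_5 = (3.2426, 13.4142, -0.0000)

3.243 13.414 -0.000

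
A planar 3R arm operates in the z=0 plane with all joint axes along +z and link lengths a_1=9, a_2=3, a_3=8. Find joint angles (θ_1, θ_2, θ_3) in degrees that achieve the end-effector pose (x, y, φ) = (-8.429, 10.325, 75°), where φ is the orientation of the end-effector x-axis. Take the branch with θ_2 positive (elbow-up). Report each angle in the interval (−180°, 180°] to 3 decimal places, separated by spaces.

wrist centre = target − a_3·(cos φ, sin φ) = (-10.4996, 2.5976)
cos θ_2 = (116.9881−9²−3²)/(2·9·3) = 0.4998; θ_2 = 60.0146° (elbow-up)
β = atan2(2.5976,-10.4996) = 166.1040°; ψ = atan2(2.5985,10.4993) = 13.9007°
θ_1 = β − ψ = 152.2033°
θ_3 = φ − θ_1 − θ_2 = -137.2179° (wrapped to (-180°,180°])

152.203 60.015 -137.218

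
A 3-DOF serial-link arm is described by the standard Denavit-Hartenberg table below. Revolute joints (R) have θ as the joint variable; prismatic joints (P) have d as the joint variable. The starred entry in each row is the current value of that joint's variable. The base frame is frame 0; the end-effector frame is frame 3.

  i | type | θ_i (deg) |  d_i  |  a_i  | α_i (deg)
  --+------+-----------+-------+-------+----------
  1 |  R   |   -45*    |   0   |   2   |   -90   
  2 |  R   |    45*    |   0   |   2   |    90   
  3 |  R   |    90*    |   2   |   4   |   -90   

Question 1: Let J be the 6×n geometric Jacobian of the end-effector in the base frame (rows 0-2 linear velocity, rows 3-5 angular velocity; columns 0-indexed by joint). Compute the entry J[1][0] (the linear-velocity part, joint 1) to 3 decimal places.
6.243

axis z_0 = ẑ; lever o_n−o_0 = (6.2426,-0.5858,0.0000)
cross product → J_v[:, 0] = (0.5858,6.2426,-0.0000)
J_ω[:, 0] = z_0
entry J[1][0] = 6.2426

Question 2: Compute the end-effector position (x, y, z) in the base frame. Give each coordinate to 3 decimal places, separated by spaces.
6.243 -0.586 0.000

after link 1: o_1 = (1.4142, -1.4142, 0.0000)
after link 2: o_2 = (2.4142, -2.4142, -1.4142)
after link 3: o_3 = (6.2426, -0.5858, 0.0000)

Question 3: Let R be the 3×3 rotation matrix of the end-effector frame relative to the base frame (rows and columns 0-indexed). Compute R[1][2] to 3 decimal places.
0.500

End-effector z-axis (col 2 of R) = (-0.5000,0.5000,0.7071)
R[1][2] = 0.5000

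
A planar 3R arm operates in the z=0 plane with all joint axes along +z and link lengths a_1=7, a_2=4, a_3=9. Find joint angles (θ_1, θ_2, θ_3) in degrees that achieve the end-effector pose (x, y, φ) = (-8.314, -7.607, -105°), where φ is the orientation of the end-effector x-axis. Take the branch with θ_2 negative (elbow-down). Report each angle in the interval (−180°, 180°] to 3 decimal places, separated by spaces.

wrist centre = target − a_3·(cos φ, sin φ) = (-5.9846, 1.0863)
cos θ_2 = (36.9959−7²−4²)/(2·7·4) = -0.5001; θ_2 = -120.0048° (elbow-down)
β = atan2(1.0863,-5.9846) = 169.7117°; ψ = atan2(-3.4639,4.9997) = -34.7153°
θ_1 = β − ψ = 204.4269°
θ_3 = φ − θ_1 − θ_2 = 170.5779° (wrapped to (-180°,180°])

-155.573 -120.005 170.578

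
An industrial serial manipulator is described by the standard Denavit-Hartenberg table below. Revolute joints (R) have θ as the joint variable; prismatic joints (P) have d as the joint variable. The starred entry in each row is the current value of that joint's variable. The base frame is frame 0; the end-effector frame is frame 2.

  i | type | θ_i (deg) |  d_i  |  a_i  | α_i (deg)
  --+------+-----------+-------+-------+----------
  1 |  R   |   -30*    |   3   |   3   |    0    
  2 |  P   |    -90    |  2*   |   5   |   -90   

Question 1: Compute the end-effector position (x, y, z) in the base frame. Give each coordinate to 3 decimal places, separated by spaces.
0.098 -5.830 5.000

after link 1: o_1 = (2.5981, -1.5000, 3.0000)
after link 2: o_2 = (0.0981, -5.8301, 5.0000)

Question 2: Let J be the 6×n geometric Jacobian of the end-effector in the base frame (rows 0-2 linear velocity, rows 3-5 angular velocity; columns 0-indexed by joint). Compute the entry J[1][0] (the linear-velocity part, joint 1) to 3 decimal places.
0.098

axis z_0 = ẑ; lever o_n−o_0 = (0.0981,-5.8301,5.0000)
cross product → J_v[:, 0] = (5.8301,0.0981,-0.0000)
J_ω[:, 0] = z_0
entry J[1][0] = 0.0981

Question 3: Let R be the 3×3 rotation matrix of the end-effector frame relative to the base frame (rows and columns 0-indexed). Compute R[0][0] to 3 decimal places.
End-effector x-axis (col 0 of R) = (-0.5000,-0.8660,0.0000)
R[0][0] = -0.5000

-0.500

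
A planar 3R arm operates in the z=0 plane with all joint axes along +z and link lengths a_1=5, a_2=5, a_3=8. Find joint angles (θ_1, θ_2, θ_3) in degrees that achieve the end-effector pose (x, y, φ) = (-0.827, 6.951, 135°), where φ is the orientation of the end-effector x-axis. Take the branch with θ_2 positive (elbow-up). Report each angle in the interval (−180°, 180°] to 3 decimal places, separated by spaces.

-44.999 119.997 60.002

wrist centre = target − a_3·(cos φ, sin φ) = (4.8299, 1.2941)
cos θ_2 = (25.0023−5²−5²)/(2·5·5) = -0.5000; θ_2 = 119.9969° (elbow-up)
β = atan2(1.2941,4.8299) = 14.9999°; ψ = atan2(4.3303,2.5002) = 59.9985°
θ_1 = β − ψ = -44.9986°
θ_3 = φ − θ_1 − θ_2 = 60.0016° (wrapped to (-180°,180°])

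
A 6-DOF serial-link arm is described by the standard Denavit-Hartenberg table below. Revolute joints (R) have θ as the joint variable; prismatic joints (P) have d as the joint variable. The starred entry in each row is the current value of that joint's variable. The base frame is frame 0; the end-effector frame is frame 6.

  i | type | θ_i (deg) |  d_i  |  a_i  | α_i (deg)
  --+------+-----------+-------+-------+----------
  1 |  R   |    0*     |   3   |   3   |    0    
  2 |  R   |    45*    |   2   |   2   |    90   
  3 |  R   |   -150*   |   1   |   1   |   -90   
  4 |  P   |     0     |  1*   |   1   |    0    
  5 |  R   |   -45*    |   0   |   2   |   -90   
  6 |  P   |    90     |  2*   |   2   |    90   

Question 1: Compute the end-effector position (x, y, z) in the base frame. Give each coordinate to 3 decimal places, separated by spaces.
after link 1: o_1 = (3.0000, 0.0000, 3.0000)
after link 2: o_2 = (4.4142, 1.4142, 5.0000)
after link 3: o_3 = (4.5089, 0.0947, 4.5000)
after link 4: o_4 = (4.2501, -0.1641, 3.1340)
after link 5: o_5 = (4.3841, -2.0301, 2.4269)
after link 6: o_6 = (1.8110, -2.6032, 3.4518)

1.811 -2.603 3.452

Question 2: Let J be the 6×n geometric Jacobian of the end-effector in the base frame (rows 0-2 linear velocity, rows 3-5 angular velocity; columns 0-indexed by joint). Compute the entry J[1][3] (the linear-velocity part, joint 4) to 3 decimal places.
prismatic axis z_3 = (0.3536,0.3536,-0.8660)
J_v[:, 3] = z_3; J_ω[:, 3] = (0,0,0)
entry J[1][3] = 0.3536

0.354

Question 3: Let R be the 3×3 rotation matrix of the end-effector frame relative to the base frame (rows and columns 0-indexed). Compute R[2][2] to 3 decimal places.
End-effector z-axis (col 2 of R) = (0.0670,-0.9330,-0.3536)
R[2][2] = -0.3536

-0.354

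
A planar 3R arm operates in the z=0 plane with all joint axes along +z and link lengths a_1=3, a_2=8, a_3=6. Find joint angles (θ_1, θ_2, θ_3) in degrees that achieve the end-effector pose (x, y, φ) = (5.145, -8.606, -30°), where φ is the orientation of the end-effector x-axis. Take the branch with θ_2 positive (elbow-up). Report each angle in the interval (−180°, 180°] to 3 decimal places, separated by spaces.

wrist centre = target − a_3·(cos φ, sin φ) = (-0.0512, -5.6060)
cos θ_2 = (31.4299−3²−8²)/(2·3·8) = -0.8660; θ_2 = 150.0022° (elbow-up)
β = atan2(-5.6060,-0.0512) = -90.5228°; ψ = atan2(3.9997,-3.9284) = 134.4842°
θ_1 = β − ψ = -225.0070°
θ_3 = φ − θ_1 − θ_2 = 45.0048° (wrapped to (-180°,180°])

134.993 150.002 45.005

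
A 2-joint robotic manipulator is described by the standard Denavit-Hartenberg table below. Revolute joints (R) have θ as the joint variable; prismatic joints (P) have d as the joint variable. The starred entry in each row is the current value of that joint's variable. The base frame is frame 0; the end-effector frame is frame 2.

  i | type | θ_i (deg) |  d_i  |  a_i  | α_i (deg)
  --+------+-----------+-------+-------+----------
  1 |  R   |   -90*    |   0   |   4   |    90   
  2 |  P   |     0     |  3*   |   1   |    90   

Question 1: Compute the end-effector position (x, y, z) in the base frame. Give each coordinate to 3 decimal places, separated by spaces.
-3.000 -5.000 0.000

after link 1: o_1 = (0.0000, -4.0000, 0.0000)
after link 2: o_2 = (-3.0000, -5.0000, 0.0000)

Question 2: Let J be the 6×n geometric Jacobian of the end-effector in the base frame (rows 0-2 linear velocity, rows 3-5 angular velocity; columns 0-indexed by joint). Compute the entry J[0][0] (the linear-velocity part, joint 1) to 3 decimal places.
axis z_0 = ẑ; lever o_n−o_0 = (-3.0000,-5.0000,0.0000)
cross product → J_v[:, 0] = (5.0000,-3.0000,0.0000)
J_ω[:, 0] = z_0
entry J[0][0] = 5.0000

5.000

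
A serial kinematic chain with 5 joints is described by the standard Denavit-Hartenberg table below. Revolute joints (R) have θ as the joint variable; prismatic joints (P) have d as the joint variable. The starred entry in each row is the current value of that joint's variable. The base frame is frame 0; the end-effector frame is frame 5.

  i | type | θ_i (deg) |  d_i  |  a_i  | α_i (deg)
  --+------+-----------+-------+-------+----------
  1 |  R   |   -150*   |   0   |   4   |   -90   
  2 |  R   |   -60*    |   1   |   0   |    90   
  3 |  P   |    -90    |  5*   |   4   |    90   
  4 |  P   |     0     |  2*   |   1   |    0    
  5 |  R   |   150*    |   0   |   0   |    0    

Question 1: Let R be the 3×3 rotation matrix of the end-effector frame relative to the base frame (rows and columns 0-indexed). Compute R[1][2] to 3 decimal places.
0.250

End-effector z-axis (col 2 of R) = (0.4330,0.2500,-0.8660)
R[1][2] = 0.2500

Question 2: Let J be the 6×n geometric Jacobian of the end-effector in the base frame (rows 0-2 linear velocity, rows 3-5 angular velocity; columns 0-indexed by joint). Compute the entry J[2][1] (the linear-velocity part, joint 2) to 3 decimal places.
axis z_1 = (0.5000,-0.8660,0.0000); lever o_n−o_1 = (2.6160,6.1292,0.7679)
cross product → J_v[:, 1] = (-0.6651,-0.3840,5.3301)
J_ω[:, 1] = z_1
entry J[2][1] = 5.3301

5.330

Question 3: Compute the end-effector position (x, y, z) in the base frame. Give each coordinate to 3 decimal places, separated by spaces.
after link 1: o_1 = (-3.4641, -2.0000, 0.0000)
after link 2: o_2 = (-2.9641, -2.8660, 0.0000)
after link 3: o_3 = (-1.2141, 2.7631, 2.5000)
after link 4: o_4 = (-0.8481, 4.1292, 0.7679)
after link 5: o_5 = (-0.8481, 4.1292, 0.7679)

-0.848 4.129 0.768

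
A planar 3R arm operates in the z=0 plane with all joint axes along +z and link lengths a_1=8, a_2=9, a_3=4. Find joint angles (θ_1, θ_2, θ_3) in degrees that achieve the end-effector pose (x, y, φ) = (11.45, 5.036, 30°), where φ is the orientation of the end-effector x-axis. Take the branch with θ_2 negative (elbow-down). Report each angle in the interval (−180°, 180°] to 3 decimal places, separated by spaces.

wrist centre = target − a_3·(cos φ, sin φ) = (7.9859, 3.0360)
cos θ_2 = (72.9919−8²−9²)/(2·8·9) = -0.5001; θ_2 = -120.0037° (elbow-down)
β = atan2(3.0360,7.9859) = 20.8153°; ψ = atan2(-7.7939,3.4995) = -65.8198°
θ_1 = β − ψ = 86.6351°
θ_3 = φ − θ_1 − θ_2 = 63.3686° (wrapped to (-180°,180°])

86.635 -120.004 63.369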